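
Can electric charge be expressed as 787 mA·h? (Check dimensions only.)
Yes

electric charge has SI base units: A * s
mA·h reduces to the same SI base units, so it is a valid unit for electric charge.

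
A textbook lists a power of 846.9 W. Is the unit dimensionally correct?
Yes

power has SI base units: kg * m^2 / s^3
W reduces to the same SI base units, so it is a valid unit for power.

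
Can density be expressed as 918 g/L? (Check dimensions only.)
Yes

density has SI base units: kg / m^3
g/L reduces to the same SI base units, so it is a valid unit for density.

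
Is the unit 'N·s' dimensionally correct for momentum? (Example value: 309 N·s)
Yes

momentum has SI base units: kg * m / s
N·s reduces to the same SI base units, so it is a valid unit for momentum.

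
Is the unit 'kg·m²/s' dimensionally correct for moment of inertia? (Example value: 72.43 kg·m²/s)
No

moment of inertia has SI base units: kg * m^2
kg·m²/s does NOT reduce to kg * m^2; a valid unit for moment of inertia would be e.g. kg·m².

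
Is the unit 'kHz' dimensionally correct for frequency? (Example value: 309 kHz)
Yes

frequency has SI base units: 1 / s
kHz reduces to the same SI base units, so it is a valid unit for frequency.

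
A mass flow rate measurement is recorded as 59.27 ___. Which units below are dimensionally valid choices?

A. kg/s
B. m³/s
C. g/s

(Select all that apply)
A, C

mass flow rate has SI base units: kg / s

Checking each option against kg / s:
  A. kg/s: ✓ matches
  B. m³/s: ✗ does not match
  C. g/s: ✓ matches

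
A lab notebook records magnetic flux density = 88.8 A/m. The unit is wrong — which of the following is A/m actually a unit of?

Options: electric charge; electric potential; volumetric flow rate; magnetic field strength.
magnetic field strength

magnetic flux density should have units dimensionally equivalent to kg / (A * s^2) (e.g. T).
The given unit 'A/m' reduces to A / m. Of the listed options, that is the dimensionality of magnetic field strength.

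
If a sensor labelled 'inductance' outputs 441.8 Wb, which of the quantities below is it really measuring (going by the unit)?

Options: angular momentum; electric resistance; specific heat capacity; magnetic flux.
magnetic flux

inductance should have units dimensionally equivalent to kg * m^2 / (A^2 * s^2) (e.g. H).
The given unit 'Wb' reduces to kg * m^2 / (A * s^2). Of the listed options, that is the dimensionality of magnetic flux.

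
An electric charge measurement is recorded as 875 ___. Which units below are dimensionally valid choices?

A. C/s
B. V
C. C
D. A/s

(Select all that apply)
C

electric charge has SI base units: A * s

Checking each option against A * s:
  A. C/s: ✗ does not match
  B. V: ✗ does not match
  C. C: ✓ matches
  D. A/s: ✗ does not match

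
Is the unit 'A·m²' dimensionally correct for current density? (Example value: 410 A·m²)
No

current density has SI base units: A / m^2
A·m² does NOT reduce to A / m^2; a valid unit for current density would be e.g. A/m².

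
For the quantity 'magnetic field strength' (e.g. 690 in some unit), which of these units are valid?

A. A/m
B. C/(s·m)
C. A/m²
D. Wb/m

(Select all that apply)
A, B

magnetic field strength has SI base units: A / m

Checking each option against A / m:
  A. A/m: ✓ matches
  B. C/(s·m): ✓ matches
  C. A/m²: ✗ does not match
  D. Wb/m: ✗ does not match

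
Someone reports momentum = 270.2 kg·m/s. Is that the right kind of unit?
Yes

momentum has SI base units: kg * m / s
kg·m/s reduces to the same SI base units, so it is a valid unit for momentum.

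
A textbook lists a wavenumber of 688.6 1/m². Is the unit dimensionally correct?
No

wavenumber has SI base units: 1 / m
1/m² does NOT reduce to 1 / m; a valid unit for wavenumber would be e.g. 1/m.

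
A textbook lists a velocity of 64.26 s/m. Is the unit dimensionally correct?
No

velocity has SI base units: m / s
s/m does NOT reduce to m / s; a valid unit for velocity would be e.g. m/s.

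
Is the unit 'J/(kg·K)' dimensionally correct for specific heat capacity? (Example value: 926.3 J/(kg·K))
Yes

specific heat capacity has SI base units: m^2 / (s^2 * K)
J/(kg·K) reduces to the same SI base units, so it is a valid unit for specific heat capacity.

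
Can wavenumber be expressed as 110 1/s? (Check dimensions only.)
No

wavenumber has SI base units: 1 / m
1/s does NOT reduce to 1 / m; a valid unit for wavenumber would be e.g. 1/m.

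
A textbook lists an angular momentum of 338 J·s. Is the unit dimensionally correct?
Yes

angular momentum has SI base units: kg * m^2 / s
J·s reduces to the same SI base units, so it is a valid unit for angular momentum.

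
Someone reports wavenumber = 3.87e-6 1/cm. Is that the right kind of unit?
Yes

wavenumber has SI base units: 1 / m
1/cm reduces to the same SI base units, so it is a valid unit for wavenumber.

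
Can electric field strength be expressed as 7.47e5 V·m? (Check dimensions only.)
No

electric field strength has SI base units: kg * m / (A * s^3)
V·m does NOT reduce to kg * m / (A * s^3); a valid unit for electric field strength would be e.g. V/m.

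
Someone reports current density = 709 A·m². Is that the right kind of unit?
No

current density has SI base units: A / m^2
A·m² does NOT reduce to A / m^2; a valid unit for current density would be e.g. A/m².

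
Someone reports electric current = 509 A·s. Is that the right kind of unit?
No

electric current has SI base units: A
A·s does NOT reduce to A; a valid unit for electric current would be e.g. A.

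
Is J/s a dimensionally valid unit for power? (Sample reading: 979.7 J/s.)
Yes

power has SI base units: kg * m^2 / s^3
J/s reduces to the same SI base units, so it is a valid unit for power.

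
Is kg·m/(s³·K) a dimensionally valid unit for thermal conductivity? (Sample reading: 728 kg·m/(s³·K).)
Yes

thermal conductivity has SI base units: kg * m / (s^3 * K)
kg·m/(s³·K) reduces to the same SI base units, so it is a valid unit for thermal conductivity.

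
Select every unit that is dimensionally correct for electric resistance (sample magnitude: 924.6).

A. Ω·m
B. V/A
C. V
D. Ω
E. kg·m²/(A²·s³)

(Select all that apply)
B, D, E

electric resistance has SI base units: kg * m^2 / (A^2 * s^3)

Checking each option against kg * m^2 / (A^2 * s^3):
  A. Ω·m: ✗ does not match
  B. V/A: ✓ matches
  C. V: ✗ does not match
  D. Ω: ✓ matches
  E. kg·m²/(A²·s³): ✓ matches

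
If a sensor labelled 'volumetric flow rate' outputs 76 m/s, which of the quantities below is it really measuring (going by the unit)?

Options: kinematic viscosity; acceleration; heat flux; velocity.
velocity

volumetric flow rate should have units dimensionally equivalent to m^3 / s (e.g. m³/s).
The given unit 'm/s' reduces to m / s. Of the listed options, that is the dimensionality of velocity.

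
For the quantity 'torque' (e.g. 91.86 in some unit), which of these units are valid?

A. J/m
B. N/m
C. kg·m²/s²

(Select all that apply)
C

torque has SI base units: kg * m^2 / s^2

Checking each option against kg * m^2 / s^2:
  A. J/m: ✗ does not match
  B. N/m: ✗ does not match
  C. kg·m²/s²: ✓ matches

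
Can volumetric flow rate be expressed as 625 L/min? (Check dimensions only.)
Yes

volumetric flow rate has SI base units: m^3 / s
L/min reduces to the same SI base units, so it is a valid unit for volumetric flow rate.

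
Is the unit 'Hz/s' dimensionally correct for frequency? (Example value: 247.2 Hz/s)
No

frequency has SI base units: 1 / s
Hz/s does NOT reduce to 1 / s; a valid unit for frequency would be e.g. Hz.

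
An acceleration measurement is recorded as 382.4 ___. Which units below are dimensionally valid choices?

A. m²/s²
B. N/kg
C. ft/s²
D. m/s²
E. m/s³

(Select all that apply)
B, C, D

acceleration has SI base units: m / s^2

Checking each option against m / s^2:
  A. m²/s²: ✗ does not match
  B. N/kg: ✓ matches
  C. ft/s²: ✓ matches
  D. m/s²: ✓ matches
  E. m/s³: ✗ does not match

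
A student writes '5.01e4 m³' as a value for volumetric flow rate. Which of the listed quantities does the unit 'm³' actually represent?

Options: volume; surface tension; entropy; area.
volume

volumetric flow rate should have units dimensionally equivalent to m^3 / s (e.g. m³/s).
The given unit 'm³' reduces to m^3. Of the listed options, that is the dimensionality of volume.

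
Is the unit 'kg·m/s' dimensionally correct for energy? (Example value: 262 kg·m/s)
No

energy has SI base units: kg * m^2 / s^2
kg·m/s does NOT reduce to kg * m^2 / s^2; a valid unit for energy would be e.g. J.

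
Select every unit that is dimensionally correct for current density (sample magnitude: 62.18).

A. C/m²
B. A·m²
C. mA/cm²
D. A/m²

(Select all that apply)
C, D

current density has SI base units: A / m^2

Checking each option against A / m^2:
  A. C/m²: ✗ does not match
  B. A·m²: ✗ does not match
  C. mA/cm²: ✓ matches
  D. A/m²: ✓ matches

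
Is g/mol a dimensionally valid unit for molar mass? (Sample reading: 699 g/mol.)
Yes

molar mass has SI base units: kg / mol
g/mol reduces to the same SI base units, so it is a valid unit for molar mass.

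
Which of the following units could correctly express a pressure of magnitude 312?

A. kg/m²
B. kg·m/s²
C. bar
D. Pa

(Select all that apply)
C, D

pressure has SI base units: kg / (m * s^2)

Checking each option against kg / (m * s^2):
  A. kg/m²: ✗ does not match
  B. kg·m/s²: ✗ does not match
  C. bar: ✓ matches
  D. Pa: ✓ matches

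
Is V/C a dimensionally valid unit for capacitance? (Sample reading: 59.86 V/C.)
No

capacitance has SI base units: A^2 * s^4 / (kg * m^2)
V/C does NOT reduce to A^2 * s^4 / (kg * m^2); a valid unit for capacitance would be e.g. F.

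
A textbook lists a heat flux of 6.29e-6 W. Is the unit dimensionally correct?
No

heat flux has SI base units: kg / s^3
W does NOT reduce to kg / s^3; a valid unit for heat flux would be e.g. W/m².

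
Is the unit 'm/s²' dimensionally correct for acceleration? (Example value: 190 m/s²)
Yes

acceleration has SI base units: m / s^2
m/s² reduces to the same SI base units, so it is a valid unit for acceleration.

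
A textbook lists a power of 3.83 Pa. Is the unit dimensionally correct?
No

power has SI base units: kg * m^2 / s^3
Pa does NOT reduce to kg * m^2 / s^3; a valid unit for power would be e.g. W.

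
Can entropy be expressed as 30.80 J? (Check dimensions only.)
No

entropy has SI base units: kg * m^2 / (s^2 * K)
J does NOT reduce to kg * m^2 / (s^2 * K); a valid unit for entropy would be e.g. J/K.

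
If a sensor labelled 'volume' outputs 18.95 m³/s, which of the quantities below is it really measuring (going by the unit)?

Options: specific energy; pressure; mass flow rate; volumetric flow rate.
volumetric flow rate

volume should have units dimensionally equivalent to m^3 (e.g. m³).
The given unit 'm³/s' reduces to m^3 / s. Of the listed options, that is the dimensionality of volumetric flow rate.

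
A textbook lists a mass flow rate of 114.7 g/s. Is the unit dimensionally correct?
Yes

mass flow rate has SI base units: kg / s
g/s reduces to the same SI base units, so it is a valid unit for mass flow rate.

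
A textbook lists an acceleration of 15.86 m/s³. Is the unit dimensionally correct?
No

acceleration has SI base units: m / s^2
m/s³ does NOT reduce to m / s^2; a valid unit for acceleration would be e.g. m/s².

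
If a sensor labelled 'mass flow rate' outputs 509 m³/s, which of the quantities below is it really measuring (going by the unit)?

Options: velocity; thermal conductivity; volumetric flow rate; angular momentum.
volumetric flow rate

mass flow rate should have units dimensionally equivalent to kg / s (e.g. kg/s).
The given unit 'm³/s' reduces to m^3 / s. Of the listed options, that is the dimensionality of volumetric flow rate.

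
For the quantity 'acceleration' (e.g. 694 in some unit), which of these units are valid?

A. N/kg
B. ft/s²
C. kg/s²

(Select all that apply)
A, B

acceleration has SI base units: m / s^2

Checking each option against m / s^2:
  A. N/kg: ✓ matches
  B. ft/s²: ✓ matches
  C. kg/s²: ✗ does not match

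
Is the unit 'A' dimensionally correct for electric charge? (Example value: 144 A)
No

electric charge has SI base units: A * s
A does NOT reduce to A * s; a valid unit for electric charge would be e.g. C.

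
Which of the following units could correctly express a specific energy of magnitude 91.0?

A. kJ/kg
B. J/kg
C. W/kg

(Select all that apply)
A, B

specific energy has SI base units: m^2 / s^2

Checking each option against m^2 / s^2:
  A. kJ/kg: ✓ matches
  B. J/kg: ✓ matches
  C. W/kg: ✗ does not match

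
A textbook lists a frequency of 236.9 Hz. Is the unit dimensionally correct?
Yes

frequency has SI base units: 1 / s
Hz reduces to the same SI base units, so it is a valid unit for frequency.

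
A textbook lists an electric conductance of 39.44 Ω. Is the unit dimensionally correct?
No

electric conductance has SI base units: A^2 * s^3 / (kg * m^2)
Ω does NOT reduce to A^2 * s^3 / (kg * m^2); a valid unit for electric conductance would be e.g. S.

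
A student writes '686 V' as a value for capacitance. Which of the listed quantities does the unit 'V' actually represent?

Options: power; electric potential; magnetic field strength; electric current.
electric potential

capacitance should have units dimensionally equivalent to A^2 * s^4 / (kg * m^2) (e.g. F).
The given unit 'V' reduces to kg * m^2 / (A * s^3). Of the listed options, that is the dimensionality of electric potential.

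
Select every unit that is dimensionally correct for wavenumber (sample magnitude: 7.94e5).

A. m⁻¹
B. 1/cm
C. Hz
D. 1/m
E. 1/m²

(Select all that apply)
A, B, D

wavenumber has SI base units: 1 / m

Checking each option against 1 / m:
  A. m⁻¹: ✓ matches
  B. 1/cm: ✓ matches
  C. Hz: ✗ does not match
  D. 1/m: ✓ matches
  E. 1/m²: ✗ does not match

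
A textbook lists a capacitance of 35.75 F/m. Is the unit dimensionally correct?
No

capacitance has SI base units: A^2 * s^4 / (kg * m^2)
F/m does NOT reduce to A^2 * s^4 / (kg * m^2); a valid unit for capacitance would be e.g. F.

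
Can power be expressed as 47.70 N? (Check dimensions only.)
No

power has SI base units: kg * m^2 / s^3
N does NOT reduce to kg * m^2 / s^3; a valid unit for power would be e.g. W.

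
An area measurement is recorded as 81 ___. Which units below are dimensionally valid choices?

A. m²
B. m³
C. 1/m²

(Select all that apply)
A

area has SI base units: m^2

Checking each option against m^2:
  A. m²: ✓ matches
  B. m³: ✗ does not match
  C. 1/m²: ✗ does not match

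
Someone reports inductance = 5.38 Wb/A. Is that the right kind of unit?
Yes

inductance has SI base units: kg * m^2 / (A^2 * s^2)
Wb/A reduces to the same SI base units, so it is a valid unit for inductance.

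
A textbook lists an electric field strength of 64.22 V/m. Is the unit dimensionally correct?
Yes

electric field strength has SI base units: kg * m / (A * s^3)
V/m reduces to the same SI base units, so it is a valid unit for electric field strength.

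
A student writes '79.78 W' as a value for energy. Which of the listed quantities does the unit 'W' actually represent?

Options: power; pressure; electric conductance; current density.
power

energy should have units dimensionally equivalent to kg * m^2 / s^2 (e.g. J).
The given unit 'W' reduces to kg * m^2 / s^3. Of the listed options, that is the dimensionality of power.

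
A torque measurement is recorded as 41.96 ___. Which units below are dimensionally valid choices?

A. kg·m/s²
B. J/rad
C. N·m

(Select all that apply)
B, C

torque has SI base units: kg * m^2 / s^2

Checking each option against kg * m^2 / s^2:
  A. kg·m/s²: ✗ does not match
  B. J/rad: ✓ matches
  C. N·m: ✓ matches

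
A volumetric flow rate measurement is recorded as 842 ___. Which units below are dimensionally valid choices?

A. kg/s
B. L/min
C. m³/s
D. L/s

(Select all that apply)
B, C, D

volumetric flow rate has SI base units: m^3 / s

Checking each option against m^3 / s:
  A. kg/s: ✗ does not match
  B. L/min: ✓ matches
  C. m³/s: ✓ matches
  D. L/s: ✓ matches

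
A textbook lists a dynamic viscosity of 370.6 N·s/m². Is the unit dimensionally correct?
Yes

dynamic viscosity has SI base units: kg / (m * s)
N·s/m² reduces to the same SI base units, so it is a valid unit for dynamic viscosity.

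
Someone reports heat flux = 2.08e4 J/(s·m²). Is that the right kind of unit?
Yes

heat flux has SI base units: kg / s^3
J/(s·m²) reduces to the same SI base units, so it is a valid unit for heat flux.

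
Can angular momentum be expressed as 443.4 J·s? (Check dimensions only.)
Yes

angular momentum has SI base units: kg * m^2 / s
J·s reduces to the same SI base units, so it is a valid unit for angular momentum.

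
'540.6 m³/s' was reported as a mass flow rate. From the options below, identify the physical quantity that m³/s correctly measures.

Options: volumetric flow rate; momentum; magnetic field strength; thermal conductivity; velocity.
volumetric flow rate

mass flow rate should have units dimensionally equivalent to kg / s (e.g. kg/s).
The given unit 'm³/s' reduces to m^3 / s. Of the listed options, that is the dimensionality of volumetric flow rate.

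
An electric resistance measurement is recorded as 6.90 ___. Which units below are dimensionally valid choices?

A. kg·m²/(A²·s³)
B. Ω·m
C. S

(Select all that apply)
A

electric resistance has SI base units: kg * m^2 / (A^2 * s^3)

Checking each option against kg * m^2 / (A^2 * s^3):
  A. kg·m²/(A²·s³): ✓ matches
  B. Ω·m: ✗ does not match
  C. S: ✗ does not match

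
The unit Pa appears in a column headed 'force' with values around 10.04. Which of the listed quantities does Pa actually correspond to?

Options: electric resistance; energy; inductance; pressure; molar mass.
pressure

force should have units dimensionally equivalent to kg * m / s^2 (e.g. N).
The given unit 'Pa' reduces to kg / (m * s^2). Of the listed options, that is the dimensionality of pressure.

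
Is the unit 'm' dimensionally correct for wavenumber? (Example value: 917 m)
No

wavenumber has SI base units: 1 / m
m does NOT reduce to 1 / m; a valid unit for wavenumber would be e.g. 1/m.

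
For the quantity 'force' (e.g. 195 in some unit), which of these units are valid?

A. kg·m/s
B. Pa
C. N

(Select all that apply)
C

force has SI base units: kg * m / s^2

Checking each option against kg * m / s^2:
  A. kg·m/s: ✗ does not match
  B. Pa: ✗ does not match
  C. N: ✓ matches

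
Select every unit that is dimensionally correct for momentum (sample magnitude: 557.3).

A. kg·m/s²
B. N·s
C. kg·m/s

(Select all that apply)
B, C

momentum has SI base units: kg * m / s

Checking each option against kg * m / s:
  A. kg·m/s²: ✗ does not match
  B. N·s: ✓ matches
  C. kg·m/s: ✓ matches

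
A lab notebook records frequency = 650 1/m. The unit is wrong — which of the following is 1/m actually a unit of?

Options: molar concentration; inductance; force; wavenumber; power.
wavenumber

frequency should have units dimensionally equivalent to 1 / s (e.g. Hz).
The given unit '1/m' reduces to 1 / m. Of the listed options, that is the dimensionality of wavenumber.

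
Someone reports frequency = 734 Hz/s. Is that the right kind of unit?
No

frequency has SI base units: 1 / s
Hz/s does NOT reduce to 1 / s; a valid unit for frequency would be e.g. Hz.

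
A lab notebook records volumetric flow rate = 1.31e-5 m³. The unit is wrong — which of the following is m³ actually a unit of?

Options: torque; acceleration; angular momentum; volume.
volume

volumetric flow rate should have units dimensionally equivalent to m^3 / s (e.g. m³/s).
The given unit 'm³' reduces to m^3. Of the listed options, that is the dimensionality of volume.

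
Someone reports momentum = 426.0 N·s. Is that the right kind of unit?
Yes

momentum has SI base units: kg * m / s
N·s reduces to the same SI base units, so it is a valid unit for momentum.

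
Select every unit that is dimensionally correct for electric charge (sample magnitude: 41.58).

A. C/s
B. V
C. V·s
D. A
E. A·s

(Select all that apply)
E

electric charge has SI base units: A * s

Checking each option against A * s:
  A. C/s: ✗ does not match
  B. V: ✗ does not match
  C. V·s: ✗ does not match
  D. A: ✗ does not match
  E. A·s: ✓ matches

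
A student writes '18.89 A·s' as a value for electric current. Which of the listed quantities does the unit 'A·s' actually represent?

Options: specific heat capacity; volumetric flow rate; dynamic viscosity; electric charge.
electric charge

electric current should have units dimensionally equivalent to A (e.g. A).
The given unit 'A·s' reduces to A * s. Of the listed options, that is the dimensionality of electric charge.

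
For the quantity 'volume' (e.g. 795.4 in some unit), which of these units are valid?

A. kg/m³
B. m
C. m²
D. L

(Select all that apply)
D

volume has SI base units: m^3

Checking each option against m^3:
  A. kg/m³: ✗ does not match
  B. m: ✗ does not match
  C. m²: ✗ does not match
  D. L: ✓ matches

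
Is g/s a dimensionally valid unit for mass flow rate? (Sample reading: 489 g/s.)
Yes

mass flow rate has SI base units: kg / s
g/s reduces to the same SI base units, so it is a valid unit for mass flow rate.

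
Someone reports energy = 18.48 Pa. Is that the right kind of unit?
No

energy has SI base units: kg * m^2 / s^2
Pa does NOT reduce to kg * m^2 / s^2; a valid unit for energy would be e.g. J.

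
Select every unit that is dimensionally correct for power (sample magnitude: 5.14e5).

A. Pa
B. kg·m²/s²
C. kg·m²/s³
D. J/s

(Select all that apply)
C, D

power has SI base units: kg * m^2 / s^3

Checking each option against kg * m^2 / s^3:
  A. Pa: ✗ does not match
  B. kg·m²/s²: ✗ does not match
  C. kg·m²/s³: ✓ matches
  D. J/s: ✓ matches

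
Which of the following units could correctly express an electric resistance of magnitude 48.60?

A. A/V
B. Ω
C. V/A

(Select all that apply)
B, C

electric resistance has SI base units: kg * m^2 / (A^2 * s^3)

Checking each option against kg * m^2 / (A^2 * s^3):
  A. A/V: ✗ does not match
  B. Ω: ✓ matches
  C. V/A: ✓ matches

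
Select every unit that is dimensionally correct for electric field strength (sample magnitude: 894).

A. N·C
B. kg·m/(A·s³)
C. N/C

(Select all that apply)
B, C

electric field strength has SI base units: kg * m / (A * s^3)

Checking each option against kg * m / (A * s^3):
  A. N·C: ✗ does not match
  B. kg·m/(A·s³): ✓ matches
  C. N/C: ✓ matches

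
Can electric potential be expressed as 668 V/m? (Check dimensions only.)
No

electric potential has SI base units: kg * m^2 / (A * s^3)
V/m does NOT reduce to kg * m^2 / (A * s^3); a valid unit for electric potential would be e.g. V.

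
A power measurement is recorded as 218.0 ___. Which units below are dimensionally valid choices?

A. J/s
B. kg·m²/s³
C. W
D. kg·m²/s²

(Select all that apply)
A, B, C

power has SI base units: kg * m^2 / s^3

Checking each option against kg * m^2 / s^3:
  A. J/s: ✓ matches
  B. kg·m²/s³: ✓ matches
  C. W: ✓ matches
  D. kg·m²/s²: ✗ does not match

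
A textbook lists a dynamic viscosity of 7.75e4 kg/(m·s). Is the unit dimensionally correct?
Yes

dynamic viscosity has SI base units: kg / (m * s)
kg/(m·s) reduces to the same SI base units, so it is a valid unit for dynamic viscosity.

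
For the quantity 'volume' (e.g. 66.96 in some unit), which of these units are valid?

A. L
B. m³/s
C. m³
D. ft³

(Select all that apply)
A, C, D

volume has SI base units: m^3

Checking each option against m^3:
  A. L: ✓ matches
  B. m³/s: ✗ does not match
  C. m³: ✓ matches
  D. ft³: ✓ matches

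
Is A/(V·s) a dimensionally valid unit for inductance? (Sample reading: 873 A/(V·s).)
No

inductance has SI base units: kg * m^2 / (A^2 * s^2)
A/(V·s) does NOT reduce to kg * m^2 / (A^2 * s^2); a valid unit for inductance would be e.g. H.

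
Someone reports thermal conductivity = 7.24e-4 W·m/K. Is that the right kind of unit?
No

thermal conductivity has SI base units: kg * m / (s^3 * K)
W·m/K does NOT reduce to kg * m / (s^3 * K); a valid unit for thermal conductivity would be e.g. W/(m·K).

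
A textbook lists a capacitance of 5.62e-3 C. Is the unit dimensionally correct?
No

capacitance has SI base units: A^2 * s^4 / (kg * m^2)
C does NOT reduce to A^2 * s^4 / (kg * m^2); a valid unit for capacitance would be e.g. F.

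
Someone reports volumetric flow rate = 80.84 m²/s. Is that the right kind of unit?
No

volumetric flow rate has SI base units: m^3 / s
m²/s does NOT reduce to m^3 / s; a valid unit for volumetric flow rate would be e.g. m³/s.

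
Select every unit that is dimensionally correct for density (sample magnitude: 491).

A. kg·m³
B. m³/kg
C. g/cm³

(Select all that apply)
C

density has SI base units: kg / m^3

Checking each option against kg / m^3:
  A. kg·m³: ✗ does not match
  B. m³/kg: ✗ does not match
  C. g/cm³: ✓ matches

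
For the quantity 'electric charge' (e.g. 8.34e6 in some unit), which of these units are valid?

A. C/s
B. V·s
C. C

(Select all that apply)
C

electric charge has SI base units: A * s

Checking each option against A * s:
  A. C/s: ✗ does not match
  B. V·s: ✗ does not match
  C. C: ✓ matches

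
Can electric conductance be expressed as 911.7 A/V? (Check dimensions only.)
Yes

electric conductance has SI base units: A^2 * s^3 / (kg * m^2)
A/V reduces to the same SI base units, so it is a valid unit for electric conductance.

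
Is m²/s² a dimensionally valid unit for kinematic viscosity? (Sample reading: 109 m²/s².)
No

kinematic viscosity has SI base units: m^2 / s
m²/s² does NOT reduce to m^2 / s; a valid unit for kinematic viscosity would be e.g. m²/s.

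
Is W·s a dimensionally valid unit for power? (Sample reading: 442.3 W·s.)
No

power has SI base units: kg * m^2 / s^3
W·s does NOT reduce to kg * m^2 / s^3; a valid unit for power would be e.g. W.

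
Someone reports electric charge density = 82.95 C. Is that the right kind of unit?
No

electric charge density has SI base units: A * s / m^3
C does NOT reduce to A * s / m^3; a valid unit for electric charge density would be e.g. C/m³.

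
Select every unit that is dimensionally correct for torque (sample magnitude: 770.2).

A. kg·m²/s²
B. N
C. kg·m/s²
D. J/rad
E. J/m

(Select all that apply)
A, D

torque has SI base units: kg * m^2 / s^2

Checking each option against kg * m^2 / s^2:
  A. kg·m²/s²: ✓ matches
  B. N: ✗ does not match
  C. kg·m/s²: ✗ does not match
  D. J/rad: ✓ matches
  E. J/m: ✗ does not match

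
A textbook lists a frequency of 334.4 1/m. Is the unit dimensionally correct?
No

frequency has SI base units: 1 / s
1/m does NOT reduce to 1 / s; a valid unit for frequency would be e.g. Hz.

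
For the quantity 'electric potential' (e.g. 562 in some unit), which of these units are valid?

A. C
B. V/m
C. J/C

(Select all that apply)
C

electric potential has SI base units: kg * m^2 / (A * s^3)

Checking each option against kg * m^2 / (A * s^3):
  A. C: ✗ does not match
  B. V/m: ✗ does not match
  C. J/C: ✓ matches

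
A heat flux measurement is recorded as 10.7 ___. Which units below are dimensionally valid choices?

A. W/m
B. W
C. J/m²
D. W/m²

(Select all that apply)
D

heat flux has SI base units: kg / s^3

Checking each option against kg / s^3:
  A. W/m: ✗ does not match
  B. W: ✗ does not match
  C. J/m²: ✗ does not match
  D. W/m²: ✓ matches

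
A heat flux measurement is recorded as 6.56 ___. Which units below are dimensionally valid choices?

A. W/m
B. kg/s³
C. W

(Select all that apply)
B

heat flux has SI base units: kg / s^3

Checking each option against kg / s^3:
  A. W/m: ✗ does not match
  B. kg/s³: ✓ matches
  C. W: ✗ does not match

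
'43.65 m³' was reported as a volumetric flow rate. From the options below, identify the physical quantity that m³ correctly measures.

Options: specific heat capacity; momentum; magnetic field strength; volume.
volume

volumetric flow rate should have units dimensionally equivalent to m^3 / s (e.g. m³/s).
The given unit 'm³' reduces to m^3. Of the listed options, that is the dimensionality of volume.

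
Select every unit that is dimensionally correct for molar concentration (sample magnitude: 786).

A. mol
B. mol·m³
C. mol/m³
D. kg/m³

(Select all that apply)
C

molar concentration has SI base units: mol / m^3

Checking each option against mol / m^3:
  A. mol: ✗ does not match
  B. mol·m³: ✗ does not match
  C. mol/m³: ✓ matches
  D. kg/m³: ✗ does not match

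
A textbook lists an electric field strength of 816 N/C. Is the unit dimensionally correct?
Yes

electric field strength has SI base units: kg * m / (A * s^3)
N/C reduces to the same SI base units, so it is a valid unit for electric field strength.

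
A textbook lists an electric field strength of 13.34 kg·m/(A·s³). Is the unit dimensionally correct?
Yes

electric field strength has SI base units: kg * m / (A * s^3)
kg·m/(A·s³) reduces to the same SI base units, so it is a valid unit for electric field strength.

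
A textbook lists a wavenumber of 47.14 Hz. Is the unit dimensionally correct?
No

wavenumber has SI base units: 1 / m
Hz does NOT reduce to 1 / m; a valid unit for wavenumber would be e.g. 1/m.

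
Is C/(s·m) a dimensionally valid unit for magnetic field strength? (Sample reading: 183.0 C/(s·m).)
Yes

magnetic field strength has SI base units: A / m
C/(s·m) reduces to the same SI base units, so it is a valid unit for magnetic field strength.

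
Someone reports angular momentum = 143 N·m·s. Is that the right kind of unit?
Yes

angular momentum has SI base units: kg * m^2 / s
N·m·s reduces to the same SI base units, so it is a valid unit for angular momentum.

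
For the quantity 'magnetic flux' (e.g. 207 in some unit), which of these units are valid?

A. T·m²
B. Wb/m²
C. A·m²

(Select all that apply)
A

magnetic flux has SI base units: kg * m^2 / (A * s^2)

Checking each option against kg * m^2 / (A * s^2):
  A. T·m²: ✓ matches
  B. Wb/m²: ✗ does not match
  C. A·m²: ✗ does not match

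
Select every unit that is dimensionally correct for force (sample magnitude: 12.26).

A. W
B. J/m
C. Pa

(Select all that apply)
B

force has SI base units: kg * m / s^2

Checking each option against kg * m / s^2:
  A. W: ✗ does not match
  B. J/m: ✓ matches
  C. Pa: ✗ does not match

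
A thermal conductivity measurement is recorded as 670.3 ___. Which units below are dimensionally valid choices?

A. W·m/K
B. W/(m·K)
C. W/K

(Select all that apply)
B

thermal conductivity has SI base units: kg * m / (s^3 * K)

Checking each option against kg * m / (s^3 * K):
  A. W·m/K: ✗ does not match
  B. W/(m·K): ✓ matches
  C. W/K: ✗ does not match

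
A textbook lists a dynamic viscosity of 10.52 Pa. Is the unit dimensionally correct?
No

dynamic viscosity has SI base units: kg / (m * s)
Pa does NOT reduce to kg / (m * s); a valid unit for dynamic viscosity would be e.g. Pa·s.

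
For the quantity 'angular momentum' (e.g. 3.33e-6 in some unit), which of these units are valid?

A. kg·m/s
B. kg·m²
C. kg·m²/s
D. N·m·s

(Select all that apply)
C, D

angular momentum has SI base units: kg * m^2 / s

Checking each option against kg * m^2 / s:
  A. kg·m/s: ✗ does not match
  B. kg·m²: ✗ does not match
  C. kg·m²/s: ✓ matches
  D. N·m·s: ✓ matches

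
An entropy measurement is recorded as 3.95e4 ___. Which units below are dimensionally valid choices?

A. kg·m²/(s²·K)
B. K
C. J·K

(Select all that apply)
A

entropy has SI base units: kg * m^2 / (s^2 * K)

Checking each option against kg * m^2 / (s^2 * K):
  A. kg·m²/(s²·K): ✓ matches
  B. K: ✗ does not match
  C. J·K: ✗ does not match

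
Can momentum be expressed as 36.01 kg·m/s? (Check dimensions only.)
Yes

momentum has SI base units: kg * m / s
kg·m/s reduces to the same SI base units, so it is a valid unit for momentum.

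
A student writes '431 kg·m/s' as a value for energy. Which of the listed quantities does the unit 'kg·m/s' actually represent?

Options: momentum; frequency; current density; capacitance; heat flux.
momentum

energy should have units dimensionally equivalent to kg * m^2 / s^2 (e.g. J).
The given unit 'kg·m/s' reduces to kg * m / s. Of the listed options, that is the dimensionality of momentum.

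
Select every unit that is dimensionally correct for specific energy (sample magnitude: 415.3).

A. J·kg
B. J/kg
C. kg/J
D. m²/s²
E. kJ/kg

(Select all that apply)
B, D, E

specific energy has SI base units: m^2 / s^2

Checking each option against m^2 / s^2:
  A. J·kg: ✗ does not match
  B. J/kg: ✓ matches
  C. kg/J: ✗ does not match
  D. m²/s²: ✓ matches
  E. kJ/kg: ✓ matches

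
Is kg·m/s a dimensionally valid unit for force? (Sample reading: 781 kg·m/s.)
No

force has SI base units: kg * m / s^2
kg·m/s does NOT reduce to kg * m / s^2; a valid unit for force would be e.g. N.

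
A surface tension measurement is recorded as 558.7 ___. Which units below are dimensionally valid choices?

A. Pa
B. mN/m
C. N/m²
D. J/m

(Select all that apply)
B

surface tension has SI base units: kg / s^2

Checking each option against kg / s^2:
  A. Pa: ✗ does not match
  B. mN/m: ✓ matches
  C. N/m²: ✗ does not match
  D. J/m: ✗ does not match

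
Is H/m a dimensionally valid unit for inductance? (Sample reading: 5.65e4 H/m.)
No

inductance has SI base units: kg * m^2 / (A^2 * s^2)
H/m does NOT reduce to kg * m^2 / (A^2 * s^2); a valid unit for inductance would be e.g. H.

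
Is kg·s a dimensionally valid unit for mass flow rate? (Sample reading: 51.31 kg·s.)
No

mass flow rate has SI base units: kg / s
kg·s does NOT reduce to kg / s; a valid unit for mass flow rate would be e.g. kg/s.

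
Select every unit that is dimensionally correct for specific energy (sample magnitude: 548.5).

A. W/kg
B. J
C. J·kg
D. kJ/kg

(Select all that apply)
D

specific energy has SI base units: m^2 / s^2

Checking each option against m^2 / s^2:
  A. W/kg: ✗ does not match
  B. J: ✗ does not match
  C. J·kg: ✗ does not match
  D. kJ/kg: ✓ matches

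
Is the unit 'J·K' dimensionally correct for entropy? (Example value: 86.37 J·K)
No

entropy has SI base units: kg * m^2 / (s^2 * K)
J·K does NOT reduce to kg * m^2 / (s^2 * K); a valid unit for entropy would be e.g. J/K.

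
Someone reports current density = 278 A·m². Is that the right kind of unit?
No

current density has SI base units: A / m^2
A·m² does NOT reduce to A / m^2; a valid unit for current density would be e.g. A/m².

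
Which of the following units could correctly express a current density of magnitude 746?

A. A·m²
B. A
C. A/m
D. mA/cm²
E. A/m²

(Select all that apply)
D, E

current density has SI base units: A / m^2

Checking each option against A / m^2:
  A. A·m²: ✗ does not match
  B. A: ✗ does not match
  C. A/m: ✗ does not match
  D. mA/cm²: ✓ matches
  E. A/m²: ✓ matches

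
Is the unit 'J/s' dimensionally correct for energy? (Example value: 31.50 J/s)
No

energy has SI base units: kg * m^2 / s^2
J/s does NOT reduce to kg * m^2 / s^2; a valid unit for energy would be e.g. J.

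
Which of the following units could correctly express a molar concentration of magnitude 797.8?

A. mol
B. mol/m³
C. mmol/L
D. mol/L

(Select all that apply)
B, C, D

molar concentration has SI base units: mol / m^3

Checking each option against mol / m^3:
  A. mol: ✗ does not match
  B. mol/m³: ✓ matches
  C. mmol/L: ✓ matches
  D. mol/L: ✓ matches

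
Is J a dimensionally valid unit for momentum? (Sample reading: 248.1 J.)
No

momentum has SI base units: kg * m / s
J does NOT reduce to kg * m / s; a valid unit for momentum would be e.g. kg·m/s.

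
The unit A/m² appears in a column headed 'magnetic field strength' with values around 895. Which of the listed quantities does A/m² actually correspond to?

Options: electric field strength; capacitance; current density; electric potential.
current density

magnetic field strength should have units dimensionally equivalent to A / m (e.g. A/m).
The given unit 'A/m²' reduces to A / m^2. Of the listed options, that is the dimensionality of current density.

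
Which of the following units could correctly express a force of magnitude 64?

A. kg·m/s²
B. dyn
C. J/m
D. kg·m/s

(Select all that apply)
A, B, C

force has SI base units: kg * m / s^2

Checking each option against kg * m / s^2:
  A. kg·m/s²: ✓ matches
  B. dyn: ✓ matches
  C. J/m: ✓ matches
  D. kg·m/s: ✗ does not match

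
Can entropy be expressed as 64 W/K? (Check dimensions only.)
No

entropy has SI base units: kg * m^2 / (s^2 * K)
W/K does NOT reduce to kg * m^2 / (s^2 * K); a valid unit for entropy would be e.g. J/K.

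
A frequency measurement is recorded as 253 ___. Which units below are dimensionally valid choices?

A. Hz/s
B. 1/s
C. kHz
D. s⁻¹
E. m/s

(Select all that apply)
B, C, D

frequency has SI base units: 1 / s

Checking each option against 1 / s:
  A. Hz/s: ✗ does not match
  B. 1/s: ✓ matches
  C. kHz: ✓ matches
  D. s⁻¹: ✓ matches
  E. m/s: ✗ does not match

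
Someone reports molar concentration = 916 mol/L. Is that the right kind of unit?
Yes

molar concentration has SI base units: mol / m^3
mol/L reduces to the same SI base units, so it is a valid unit for molar concentration.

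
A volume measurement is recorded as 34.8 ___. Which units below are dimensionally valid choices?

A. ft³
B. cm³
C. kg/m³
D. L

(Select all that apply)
A, B, D

volume has SI base units: m^3

Checking each option against m^3:
  A. ft³: ✓ matches
  B. cm³: ✓ matches
  C. kg/m³: ✗ does not match
  D. L: ✓ matches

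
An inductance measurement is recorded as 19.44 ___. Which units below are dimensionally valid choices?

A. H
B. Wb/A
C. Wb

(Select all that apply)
A, B

inductance has SI base units: kg * m^2 / (A^2 * s^2)

Checking each option against kg * m^2 / (A^2 * s^2):
  A. H: ✓ matches
  B. Wb/A: ✓ matches
  C. Wb: ✗ does not match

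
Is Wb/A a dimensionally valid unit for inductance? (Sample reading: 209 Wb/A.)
Yes

inductance has SI base units: kg * m^2 / (A^2 * s^2)
Wb/A reduces to the same SI base units, so it is a valid unit for inductance.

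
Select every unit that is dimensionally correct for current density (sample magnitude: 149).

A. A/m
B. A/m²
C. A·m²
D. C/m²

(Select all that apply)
B

current density has SI base units: A / m^2

Checking each option against A / m^2:
  A. A/m: ✗ does not match
  B. A/m²: ✓ matches
  C. A·m²: ✗ does not match
  D. C/m²: ✗ does not match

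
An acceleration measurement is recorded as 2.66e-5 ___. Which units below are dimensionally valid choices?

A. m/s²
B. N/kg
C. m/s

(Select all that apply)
A, B

acceleration has SI base units: m / s^2

Checking each option against m / s^2:
  A. m/s²: ✓ matches
  B. N/kg: ✓ matches
  C. m/s: ✗ does not match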